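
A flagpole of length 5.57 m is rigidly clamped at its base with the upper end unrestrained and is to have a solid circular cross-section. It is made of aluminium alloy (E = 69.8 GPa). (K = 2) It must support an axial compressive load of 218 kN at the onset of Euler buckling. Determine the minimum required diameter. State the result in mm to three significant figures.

L_e = K·L = 2 × 5.57 = 11.14 m
Required I = P_cr·L_e²/(π²E) = 2.180×10^5 × 11.14² / (π² × 6.98×10^10) = 3.927×10^-5 m⁴
I_req = 3.927×10^7 mm⁴
Solid circle: I = πd⁴/64  ⇒  d = (64I/π)^(1/4) = (64×3.927×10^7/π)^(1/4) = 168 mm

d ≈ 168 mm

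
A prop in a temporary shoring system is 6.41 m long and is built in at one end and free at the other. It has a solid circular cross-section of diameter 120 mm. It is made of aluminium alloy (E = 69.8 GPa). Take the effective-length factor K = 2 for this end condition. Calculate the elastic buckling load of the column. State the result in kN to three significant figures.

I = πd⁴/64 = π×120⁴/64 = 1.018×10^7 mm⁴
I = 1.018×10^7 mm⁴ = 1.018×10^-5 m⁴
Effective length L_e = K·L = 2 × 6.41 = 12.82 m
P_cr = π²EI / L_e² = π² × 69.8×10⁹ × 1.018×10^-5 / 12.82² = 4.267×10^4 N

P_cr ≈ 42.7 kN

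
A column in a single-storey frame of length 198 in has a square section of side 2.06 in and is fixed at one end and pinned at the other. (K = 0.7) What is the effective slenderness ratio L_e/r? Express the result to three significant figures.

I = a⁴/12 = 2.06⁴/12 = 1.501 in⁴
A = 4.244 in²;  r_min = √(I/A) = √(1.501/4.244) = 0.5947 in
L_e = K·L = 0.7 × 198 = 138.6 in
λ = L_e / r_min = 138.60 / 0.5947 = 233

λ ≈ 233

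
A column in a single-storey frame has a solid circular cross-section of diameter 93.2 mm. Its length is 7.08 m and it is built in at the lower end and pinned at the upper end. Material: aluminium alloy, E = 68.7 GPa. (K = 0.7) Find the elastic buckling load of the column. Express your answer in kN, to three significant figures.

P_cr ≈ 102 kN

I = πd⁴/64 = π×93.2⁴/64 = 3.704×10^6 mm⁴
I = 3.704×10^6 mm⁴ = 3.704×10^-6 m⁴
Effective length L_e = K·L = 0.7 × 7.08 = 4.956 m
P_cr = π²EI / L_e² = π² × 68.7×10⁹ × 3.704×10^-6 / 4.956² = 1.022×10^5 N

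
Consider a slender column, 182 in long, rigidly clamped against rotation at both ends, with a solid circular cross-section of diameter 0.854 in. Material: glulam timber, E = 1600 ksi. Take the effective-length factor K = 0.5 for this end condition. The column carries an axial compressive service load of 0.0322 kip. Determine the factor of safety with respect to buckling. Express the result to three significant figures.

n ≈ 1.55

I = πd⁴/64 = π×0.854⁴/64 = 2.611×10^-2 in⁴
Effective length L_e = K·L = 0.5 × 182 = 91.00 in
P_cr = π²EI / L_e² = π² × 1600×10³ × 2.611×10^-2 / 91.00² = 49.79 lb
Factor of safety n = P_cr / P = 0.049790 / 0.0322 = 1.55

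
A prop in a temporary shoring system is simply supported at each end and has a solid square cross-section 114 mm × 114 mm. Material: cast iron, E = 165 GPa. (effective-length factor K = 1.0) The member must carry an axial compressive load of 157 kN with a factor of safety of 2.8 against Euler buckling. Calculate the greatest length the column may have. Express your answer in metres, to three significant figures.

I = a⁴/12 = 114⁴/12 = 1.407×10^7 mm⁴
I = 1.407×10^-5 m⁴
Required critical load P_cr = n·P = 2.8 × 157 = 439.6 kN = 4.396×10^5 N
From P_cr = π²EI/(K·L)²:  L = (1/K)·√(π²EI/P_cr) = (1/1)·√(π²×1.65×10^11×1.407×10^-5/4.396×10^5)
L = 7.22 m

L_max ≈ 7.22 m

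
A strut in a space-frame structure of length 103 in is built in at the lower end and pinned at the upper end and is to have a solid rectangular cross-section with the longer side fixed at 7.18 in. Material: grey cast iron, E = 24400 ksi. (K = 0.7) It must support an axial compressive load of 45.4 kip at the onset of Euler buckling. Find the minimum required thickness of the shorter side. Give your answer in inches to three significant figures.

b ≈ 1.18 in

L_e = K·L = 0.7 × 103 = 72.10 in
Required I = P_cr·L_e²/(π²E) = 4.540×10^4 × 72.10² / (π² × 2.44×10^7) = 0.9800 in⁴
Rectangle, weak axis: I_min = h·b³/12 with h = 7.18 in fixed  ⇒  b = (12I/h)^(1/3) = 1.18 in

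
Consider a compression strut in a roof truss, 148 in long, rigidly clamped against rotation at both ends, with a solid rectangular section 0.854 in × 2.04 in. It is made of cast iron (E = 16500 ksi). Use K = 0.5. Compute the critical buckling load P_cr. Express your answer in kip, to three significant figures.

Buckling occurs about the weak axis: I_min = h·b³/12 with b = 0.854 in (the shorter side).
I_min = 2.04×0.854³/12 = 0.1059 in⁴
Effective length L_e = K·L = 0.5 × 148 = 74.00 in
P_cr = π²EI / L_e² = π² × 16500×10³ × 0.1059 / 74.00² = 3.149×10^3 lb

P_cr ≈ 3.15 kip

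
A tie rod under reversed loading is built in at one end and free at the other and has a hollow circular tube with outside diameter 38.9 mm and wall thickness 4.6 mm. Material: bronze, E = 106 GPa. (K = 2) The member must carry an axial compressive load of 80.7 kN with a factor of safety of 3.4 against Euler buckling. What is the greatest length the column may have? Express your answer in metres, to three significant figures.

Inner diameter d_i = 38.9 − 2×4.6 = 29.70 mm
I = π(d_o⁴ − d_i⁴)/64 = π(38.9⁴ − 29.70⁴)/64 = 7.421×10^4 mm⁴
I = 7.421×10^-8 m⁴
Required critical load P_cr = n·P = 3.4 × 80.7 = 274.4 kN = 2.744×10^5 N
From P_cr = π²EI/(K·L)²:  L = (1/K)·√(π²EI/P_cr) = (1/2)·√(π²×1.06×10^11×7.421×10^-8/2.744×10^5)
L = 0.266 m

L_max ≈ 0.266 m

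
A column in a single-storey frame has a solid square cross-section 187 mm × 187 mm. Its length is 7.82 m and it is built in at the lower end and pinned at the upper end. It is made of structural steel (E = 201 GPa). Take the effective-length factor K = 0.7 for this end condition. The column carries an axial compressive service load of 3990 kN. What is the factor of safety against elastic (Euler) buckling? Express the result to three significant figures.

I = a⁴/12 = 187⁴/12 = 1.019×10^8 mm⁴
I = 1.019×10^8 mm⁴ = 1.019×10^-4 m⁴
Effective length L_e = K·L = 0.7 × 7.82 = 5.474 m
P_cr = π²EI / L_e² = π² × 201×10⁹ × 1.019×10^-4 / 5.474² = 6.746×10^6 N
Factor of safety n = P_cr / P = 6746.4 / 3990 = 1.69

n ≈ 1.69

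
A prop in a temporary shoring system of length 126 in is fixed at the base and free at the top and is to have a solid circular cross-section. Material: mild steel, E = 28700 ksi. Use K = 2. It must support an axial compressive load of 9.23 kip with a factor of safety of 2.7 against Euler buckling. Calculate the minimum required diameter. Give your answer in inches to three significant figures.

Required P_cr = n·P = 2.7 × 9.23 = 24.92 kip
L_e = K·L = 2 × 126 = 252.0 in
Required I = P_cr·L_e²/(π²E) = 2.492×10^4 × 252.0² / (π² × 2.87×10^7) = 5.587 in⁴
Solid circle: I = πd⁴/64  ⇒  d = (64I/π)^(1/4) = (64×5.587/π)^(1/4) = 3.27 in

d ≈ 3.27 in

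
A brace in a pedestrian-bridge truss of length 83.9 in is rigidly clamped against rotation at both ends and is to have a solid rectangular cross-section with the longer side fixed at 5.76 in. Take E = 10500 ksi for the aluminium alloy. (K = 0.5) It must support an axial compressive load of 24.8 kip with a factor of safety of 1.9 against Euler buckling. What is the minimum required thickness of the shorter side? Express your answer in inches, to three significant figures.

Required P_cr = n·P = 1.9 × 24.8 = 47.12 kip
L_e = K·L = 0.5 × 83.9 = 41.95 in
Required I = P_cr·L_e²/(π²E) = 4.712×10^4 × 41.95² / (π² × 1.05×10^7) = 0.8002 in⁴
Rectangle, weak axis: I_min = h·b³/12 with h = 5.76 in fixed  ⇒  b = (12I/h)^(1/3) = 1.19 in

b ≈ 1.19 in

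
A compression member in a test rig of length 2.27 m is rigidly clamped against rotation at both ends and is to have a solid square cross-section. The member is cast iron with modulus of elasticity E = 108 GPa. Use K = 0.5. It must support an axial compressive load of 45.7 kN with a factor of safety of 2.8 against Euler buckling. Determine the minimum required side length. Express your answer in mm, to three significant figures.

a ≈ 36.9 mm

Required P_cr = n·P = 2.8 × 45.7 = 128.0 kN
L_e = K·L = 0.5 × 2.27 = 1.135 m
Required I = P_cr·L_e²/(π²E) = 1.280×10^5 × 1.135² / (π² × 1.08×10^11) = 1.546×10^-7 m⁴
I_req = 1.546×10^5 mm⁴
Solid square: I = a⁴/12  ⇒  a = (12I)^(1/4) = (12×1.546×10^5)^(1/4) = 36.9 mm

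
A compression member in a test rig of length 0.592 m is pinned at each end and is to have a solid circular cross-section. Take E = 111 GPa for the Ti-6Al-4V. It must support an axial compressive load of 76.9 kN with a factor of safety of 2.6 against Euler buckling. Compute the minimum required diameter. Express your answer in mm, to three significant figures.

Required P_cr = n·P = 2.6 × 76.9 = 199.9 kN
L_e = K·L = 1 × 0.592 = 0.5920 m
Required I = P_cr·L_e²/(π²E) = 1.999×10^5 × 0.5920² / (π² × 1.11×10^11) = 6.396×10^-8 m⁴
I_req = 6.396×10^4 mm⁴
Solid circle: I = πd⁴/64  ⇒  d = (64I/π)^(1/4) = (64×6.396×10^4/π)^(1/4) = 33.8 mm

d ≈ 33.8 mm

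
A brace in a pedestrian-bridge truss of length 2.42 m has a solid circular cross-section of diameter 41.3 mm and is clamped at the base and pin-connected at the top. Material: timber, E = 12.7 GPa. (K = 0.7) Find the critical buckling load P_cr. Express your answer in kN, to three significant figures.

I = πd⁴/64 = π×41.3⁴/64 = 1.428×10^5 mm⁴
I = 1.428×10^5 mm⁴ = 1.428×10^-7 m⁴
Effective length L_e = K·L = 0.7 × 2.42 = 1.694 m
P_cr = π²EI / L_e² = π² × 12.7×10⁹ × 1.428×10^-7 / 1.694² = 6.238×10^3 N

P_cr ≈ 6.24 kN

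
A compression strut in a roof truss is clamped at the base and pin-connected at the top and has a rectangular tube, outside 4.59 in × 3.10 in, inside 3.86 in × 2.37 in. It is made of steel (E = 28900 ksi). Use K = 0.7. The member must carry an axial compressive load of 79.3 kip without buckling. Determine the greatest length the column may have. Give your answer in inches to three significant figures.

L_max ≈ 229 in

Weak-axis I_min = (h_o·b_o³ − h_i·b_i³)/12 with b_o = 3.10, b_i = 2.370 in (shorter outer/inner sides).
I_min = (4.59×3.10³ − 3.860×2.370³)/12 = 7.113 in⁴
At the buckling limit P_cr = P = 7.930×10^4 lb
From P_cr = π²EI/(K·L)²:  L = (1/K)·√(π²EI/P_cr) = (1/0.7)·√(π²×2.89×10^7×7.113/7.930×10^4)
L = 229 in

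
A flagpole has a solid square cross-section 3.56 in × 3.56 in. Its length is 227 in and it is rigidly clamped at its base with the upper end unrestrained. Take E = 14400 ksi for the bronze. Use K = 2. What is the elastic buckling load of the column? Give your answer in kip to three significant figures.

P_cr ≈ 9.23 kip

I = a⁴/12 = 3.56⁴/12 = 13.39 in⁴
Effective length L_e = K·L = 2 × 227 = 454.0 in
P_cr = π²EI / L_e² = π² × 14400×10³ × 13.39 / 454.0² = 9.229×10^3 lb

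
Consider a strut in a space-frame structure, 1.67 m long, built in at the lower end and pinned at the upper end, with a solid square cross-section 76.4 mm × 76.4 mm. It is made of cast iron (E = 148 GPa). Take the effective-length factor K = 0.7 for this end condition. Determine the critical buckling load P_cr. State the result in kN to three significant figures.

P_cr ≈ 3030 kN

I = a⁴/12 = 76.4⁴/12 = 2.839×10^6 mm⁴
I = 2.839×10^6 mm⁴ = 2.839×10^-6 m⁴
Effective length L_e = K·L = 0.7 × 1.67 = 1.169 m
P_cr = π²EI / L_e² = π² × 148×10⁹ × 2.839×10^-6 / 1.169² = 3.035×10^6 N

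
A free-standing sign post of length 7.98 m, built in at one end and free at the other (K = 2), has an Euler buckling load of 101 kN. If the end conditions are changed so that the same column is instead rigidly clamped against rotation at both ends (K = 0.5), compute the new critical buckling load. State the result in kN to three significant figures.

P_cr ≈ 1620 kN

P_cr ∝ 1/K², so P_cr,new = P_cr,old × (K_old/K_new)² = 101 × (2/0.5)²
= 101 × 16.00 = 1620 kN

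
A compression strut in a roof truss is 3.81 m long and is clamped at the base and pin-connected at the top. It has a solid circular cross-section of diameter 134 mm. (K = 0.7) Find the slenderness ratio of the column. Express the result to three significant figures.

For a solid circle r = d/4 = 134/4 = 33.50 mm
L_e = K·L = 0.7 × 3.81 m = 2.667 m = 2667.0 mm
λ = L_e / r_min = 2667.0 / 33.50 = 79.6

λ ≈ 79.6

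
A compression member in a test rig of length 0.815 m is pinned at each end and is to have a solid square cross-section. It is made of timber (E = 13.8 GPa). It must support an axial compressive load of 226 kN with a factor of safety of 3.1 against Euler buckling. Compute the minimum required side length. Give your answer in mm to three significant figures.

a ≈ 80.0 mm

Required P_cr = n·P = 3.1 × 226 = 700.6 kN
L_e = K·L = 1 × 0.815 = 0.8150 m
Required I = P_cr·L_e²/(π²E) = 7.006×10^5 × 0.8150² / (π² × 1.38×10^10) = 3.417×10^-6 m⁴
I_req = 3.417×10^6 mm⁴
Solid square: I = a⁴/12  ⇒  a = (12I)^(1/4) = (12×3.417×10^6)^(1/4) = 80.0 mm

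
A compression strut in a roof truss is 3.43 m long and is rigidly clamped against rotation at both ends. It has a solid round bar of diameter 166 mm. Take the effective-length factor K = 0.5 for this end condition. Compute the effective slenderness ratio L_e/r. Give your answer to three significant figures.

λ ≈ 41.3

I = πd⁴/64 = π×166⁴/64 = 3.727×10^7 mm⁴
A = 2.164×10^4 mm²;  r_min = √(I/A) = √(3.727×10^7/2.164×10^4) = 41.50 mm
L_e = K·L = 0.5 × 3.43 m = 1.715 m = 1715.0 mm
λ = L_e / r_min = 1715.0 / 41.50 = 41.3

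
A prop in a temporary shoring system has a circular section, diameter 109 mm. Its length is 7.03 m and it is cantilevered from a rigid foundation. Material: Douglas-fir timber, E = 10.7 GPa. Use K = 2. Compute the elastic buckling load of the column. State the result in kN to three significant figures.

P_cr ≈ 3.70 kN

I = πd⁴/64 = π×109⁴/64 = 6.929×10^6 mm⁴
I = 6.929×10^6 mm⁴ = 6.929×10^-6 m⁴
Effective length L_e = K·L = 2 × 7.03 = 14.06 m
P_cr = π²EI / L_e² = π² × 10.7×10⁹ × 6.929×10^-6 / 14.06² = 3.702×10^3 N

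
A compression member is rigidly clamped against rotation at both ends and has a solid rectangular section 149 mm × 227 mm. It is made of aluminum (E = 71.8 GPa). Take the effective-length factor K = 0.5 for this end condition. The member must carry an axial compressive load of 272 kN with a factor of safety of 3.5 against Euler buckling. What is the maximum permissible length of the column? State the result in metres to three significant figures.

Buckling occurs about the weak axis: I_min = h·b³/12 with b = 149 mm (the shorter side).
I_min = 227×149³/12 = 6.258×10^7 mm⁴
I = 6.258×10^-5 m⁴
Required critical load P_cr = n·P = 3.5 × 272 = 952.0 kN = 9.520×10^5 N
From P_cr = π²EI/(K·L)²:  L = (1/K)·√(π²EI/P_cr) = (1/0.5)·√(π²×7.18×10^10×6.258×10^-5/9.520×10^5)
L = 13.6 m

L_max ≈ 13.6 m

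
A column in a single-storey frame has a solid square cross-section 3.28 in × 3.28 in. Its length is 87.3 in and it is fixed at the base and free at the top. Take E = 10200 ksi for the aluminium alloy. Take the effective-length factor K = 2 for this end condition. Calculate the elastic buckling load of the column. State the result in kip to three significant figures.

I = a⁴/12 = 3.28⁴/12 = 9.645 in⁴
Effective length L_e = K·L = 2 × 87.3 = 174.6 in
P_cr = π²EI / L_e² = π² × 10200×10³ × 9.645 / 174.6² = 3.185×10^4 lb

P_cr ≈ 31.9 kip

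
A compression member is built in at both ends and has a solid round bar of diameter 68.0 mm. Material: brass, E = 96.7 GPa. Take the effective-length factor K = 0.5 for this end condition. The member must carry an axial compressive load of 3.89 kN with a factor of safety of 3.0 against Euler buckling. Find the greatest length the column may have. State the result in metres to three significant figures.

I = πd⁴/64 = π×68.0⁴/64 = 1.050×10^6 mm⁴
I = 1.050×10^-6 m⁴
Required critical load P_cr = n·P = 3.0 × 3.89 = 11.67 kN = 1.167×10^4 N
From P_cr = π²EI/(K·L)²:  L = (1/K)·√(π²EI/P_cr) = (1/0.5)·√(π²×9.67×10^10×1.050×10^-6/1.167×10^4)
L = 18.5 m

L_max ≈ 18.5 m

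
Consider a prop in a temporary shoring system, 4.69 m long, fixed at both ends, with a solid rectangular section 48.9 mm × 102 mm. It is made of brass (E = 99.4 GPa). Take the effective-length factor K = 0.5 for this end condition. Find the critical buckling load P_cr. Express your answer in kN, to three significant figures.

Buckling occurs about the weak axis: I_min = h·b³/12 with b = 48.9 mm (the shorter side).
I_min = 102×48.9³/12 = 9.939×10^5 mm⁴
I = 9.939×10^5 mm⁴ = 9.939×10^-7 m⁴
Effective length L_e = K·L = 0.5 × 4.69 = 2.345 m
P_cr = π²EI / L_e² = π² × 99.4×10⁹ × 9.939×10^-7 / 2.345² = 1.773×10^5 N

P_cr ≈ 177 kN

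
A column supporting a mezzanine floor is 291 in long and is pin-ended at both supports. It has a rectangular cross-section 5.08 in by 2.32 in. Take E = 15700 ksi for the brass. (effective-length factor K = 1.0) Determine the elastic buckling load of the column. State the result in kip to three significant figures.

Buckling occurs about the weak axis: I_min = h·b³/12 with b = 2.32 in (the shorter side).
I_min = 5.08×2.32³/12 = 5.286 in⁴
Effective length L_e = K·L = 1 × 291 = 291.0 in
P_cr = π²EI / L_e² = π² × 15700×10³ × 5.286 / 291.0² = 9.673×10^3 lb

P_cr ≈ 9.67 kip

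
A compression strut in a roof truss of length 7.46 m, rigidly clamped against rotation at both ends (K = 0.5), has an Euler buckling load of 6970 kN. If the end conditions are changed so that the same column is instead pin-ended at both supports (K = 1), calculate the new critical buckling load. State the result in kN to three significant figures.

P_cr ∝ 1/K², so P_cr,new = P_cr,old × (K_old/K_new)² = 6970 × (0.5/1)²
= 6970 × 0.2500 = 1740 kN

P_cr ≈ 1740 kN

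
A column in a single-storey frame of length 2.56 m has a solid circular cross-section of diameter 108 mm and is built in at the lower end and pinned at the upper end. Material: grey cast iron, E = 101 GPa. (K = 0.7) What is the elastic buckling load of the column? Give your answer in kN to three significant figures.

P_cr ≈ 2070 kN

I = πd⁴/64 = π×108⁴/64 = 6.678×10^6 mm⁴
I = 6.678×10^6 mm⁴ = 6.678×10^-6 m⁴
Effective length L_e = K·L = 0.7 × 2.56 = 1.792 m
P_cr = π²EI / L_e² = π² × 101×10⁹ × 6.678×10^-6 / 1.792² = 2.073×10^6 N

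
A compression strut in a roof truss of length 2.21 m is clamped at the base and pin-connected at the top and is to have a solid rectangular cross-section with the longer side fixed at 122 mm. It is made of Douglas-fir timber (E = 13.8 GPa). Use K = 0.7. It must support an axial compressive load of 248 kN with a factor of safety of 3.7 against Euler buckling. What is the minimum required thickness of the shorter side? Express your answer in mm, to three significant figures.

b ≈ 117 mm

Required P_cr = n·P = 3.7 × 248 = 917.6 kN
L_e = K·L = 0.7 × 2.21 = 1.547 m
Required I = P_cr·L_e²/(π²E) = 9.176×10^5 × 1.547² / (π² × 1.38×10^10) = 1.612×10^-5 m⁴
I_req = 1.612×10^7 mm⁴
Rectangle, weak axis: I_min = h·b³/12 with h = 122 mm fixed  ⇒  b = (12I/h)^(1/3) = 117 mm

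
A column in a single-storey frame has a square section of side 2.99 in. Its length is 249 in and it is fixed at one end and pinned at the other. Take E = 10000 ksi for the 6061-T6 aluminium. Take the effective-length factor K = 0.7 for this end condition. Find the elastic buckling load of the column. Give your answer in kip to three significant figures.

P_cr ≈ 21.6 kip

I = a⁴/12 = 2.99⁴/12 = 6.660 in⁴
Effective length L_e = K·L = 0.7 × 249 = 174.3 in
P_cr = π²EI / L_e² = π² × 10000×10³ × 6.660 / 174.3² = 2.164×10^4 lb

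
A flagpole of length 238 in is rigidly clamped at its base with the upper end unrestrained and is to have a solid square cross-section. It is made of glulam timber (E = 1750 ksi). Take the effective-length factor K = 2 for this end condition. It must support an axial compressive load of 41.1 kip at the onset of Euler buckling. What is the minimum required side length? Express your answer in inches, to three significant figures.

L_e = K·L = 2 × 238 = 476.0 in
Required I = P_cr·L_e²/(π²E) = 4.110×10^4 × 476.0² / (π² × 1.75×10^6) = 539.2 in⁴
Solid square: I = a⁴/12  ⇒  a = (12I)^(1/4) = (12×539.2)^(1/4) = 8.97 in

a ≈ 8.97 in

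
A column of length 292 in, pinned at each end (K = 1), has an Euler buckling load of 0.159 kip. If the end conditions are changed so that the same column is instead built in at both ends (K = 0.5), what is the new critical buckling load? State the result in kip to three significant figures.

P_cr ≈ 0.636 kip

P_cr ∝ 1/K², so P_cr,new = P_cr,old × (K_old/K_new)² = 0.159 × (1/0.5)²
= 0.159 × 4.000 = 0.636 kip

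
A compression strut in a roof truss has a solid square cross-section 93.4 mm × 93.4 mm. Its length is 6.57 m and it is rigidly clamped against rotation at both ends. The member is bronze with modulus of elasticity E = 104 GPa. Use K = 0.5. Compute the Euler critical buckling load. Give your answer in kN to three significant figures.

I = a⁴/12 = 93.4⁴/12 = 6.342×10^6 mm⁴
I = 6.342×10^6 mm⁴ = 6.342×10^-6 m⁴
Effective length L_e = K·L = 0.5 × 6.57 = 3.285 m
P_cr = π²EI / L_e² = π² × 104×10⁹ × 6.342×10^-6 / 3.285² = 6.032×10^5 N

P_cr ≈ 603 kN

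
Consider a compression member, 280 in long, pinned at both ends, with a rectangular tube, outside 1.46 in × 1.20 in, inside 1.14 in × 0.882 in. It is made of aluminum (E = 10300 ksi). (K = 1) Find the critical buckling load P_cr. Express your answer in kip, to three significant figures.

P_cr ≈ 0.188 kip

Weak-axis I_min = (h_o·b_o³ − h_i·b_i³)/12 with b_o = 1.20, b_i = 0.8820 in (shorter outer/inner sides).
I_min = (1.46×1.20³ − 1.140×0.8820³)/12 = 0.1451 in⁴
Effective length L_e = K·L = 1 × 280 = 280.0 in
P_cr = π²EI / L_e² = π² × 10300×10³ × 0.1451 / 280.0² = 188.1 lb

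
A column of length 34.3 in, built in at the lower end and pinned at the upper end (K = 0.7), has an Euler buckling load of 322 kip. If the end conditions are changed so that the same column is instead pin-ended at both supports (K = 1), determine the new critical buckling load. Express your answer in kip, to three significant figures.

P_cr ≈ 158 kip

P_cr ∝ 1/K², so P_cr,new = P_cr,old × (K_old/K_new)² = 322 × (0.7/1)²
= 322 × 0.4900 = 158 kip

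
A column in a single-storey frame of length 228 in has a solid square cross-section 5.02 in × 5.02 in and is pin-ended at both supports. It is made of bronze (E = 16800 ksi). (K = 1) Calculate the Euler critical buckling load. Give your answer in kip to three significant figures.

I = a⁴/12 = 5.02⁴/12 = 52.92 in⁴
Effective length L_e = K·L = 1 × 228 = 228.0 in
P_cr = π²EI / L_e² = π² × 16800×10³ × 52.92 / 228.0² = 1.688×10^5 lb

P_cr ≈ 169 kip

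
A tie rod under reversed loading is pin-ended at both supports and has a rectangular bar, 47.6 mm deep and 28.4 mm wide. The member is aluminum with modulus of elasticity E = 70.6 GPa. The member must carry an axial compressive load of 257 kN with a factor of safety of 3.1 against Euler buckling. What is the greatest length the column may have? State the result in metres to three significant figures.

Buckling occurs about the weak axis: I_min = h·b³/12 with b = 28.4 mm (the shorter side).
I_min = 47.6×28.4³/12 = 9.086×10^4 mm⁴
I = 9.086×10^-8 m⁴
Required critical load P_cr = n·P = 3.1 × 257 = 796.7 kN = 7.967×10^5 N
From P_cr = π²EI/(K·L)²:  L = (1/K)·√(π²EI/P_cr) = (1/1)·√(π²×7.06×10^10×9.086×10^-8/7.967×10^5)
L = 0.282 m

L_max ≈ 0.282 m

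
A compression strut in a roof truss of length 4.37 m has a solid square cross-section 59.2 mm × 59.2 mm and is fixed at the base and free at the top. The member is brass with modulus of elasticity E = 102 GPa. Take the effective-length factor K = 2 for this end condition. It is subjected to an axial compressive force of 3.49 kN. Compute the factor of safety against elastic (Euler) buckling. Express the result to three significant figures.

n ≈ 3.87

I = a⁴/12 = 59.2⁴/12 = 1.024×10^6 mm⁴
I = 1.024×10^6 mm⁴ = 1.024×10^-6 m⁴
Effective length L_e = K·L = 2 × 4.37 = 8.740 m
P_cr = π²EI / L_e² = π² × 102×10⁹ × 1.024×10^-6 / 8.740² = 1.349×10^4 N
Factor of safety n = P_cr / P = 13.489 / 3.49 = 3.87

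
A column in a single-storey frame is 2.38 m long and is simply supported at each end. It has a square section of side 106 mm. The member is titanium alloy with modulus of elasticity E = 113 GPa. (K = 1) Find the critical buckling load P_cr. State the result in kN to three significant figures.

P_cr ≈ 2070 kN

I = a⁴/12 = 106⁴/12 = 1.052×10^7 mm⁴
I = 1.052×10^7 mm⁴ = 1.052×10^-5 m⁴
Effective length L_e = K·L = 1 × 2.38 = 2.380 m
P_cr = π²EI / L_e² = π² × 113×10⁹ × 1.052×10^-5 / 2.380² = 2.071×10^6 N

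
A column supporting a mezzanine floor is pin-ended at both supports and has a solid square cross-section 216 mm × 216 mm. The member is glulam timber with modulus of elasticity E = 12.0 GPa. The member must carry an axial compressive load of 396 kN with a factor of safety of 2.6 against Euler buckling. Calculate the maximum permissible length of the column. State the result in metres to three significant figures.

L_max ≈ 4.57 m

I = a⁴/12 = 216⁴/12 = 1.814×10^8 mm⁴
I = 1.814×10^-4 m⁴
Required critical load P_cr = n·P = 2.6 × 396 = 1030 kN = 1.030×10^6 N
From P_cr = π²EI/(K·L)²:  L = (1/K)·√(π²EI/P_cr) = (1/1)·√(π²×1.20×10^10×1.814×10^-4/1.030×10^6)
L = 4.57 m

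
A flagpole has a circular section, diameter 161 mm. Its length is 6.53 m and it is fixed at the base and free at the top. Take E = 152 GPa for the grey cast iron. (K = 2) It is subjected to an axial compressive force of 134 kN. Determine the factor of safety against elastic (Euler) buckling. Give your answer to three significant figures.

n ≈ 2.16

I = πd⁴/64 = π×161⁴/64 = 3.298×10^7 mm⁴
I = 3.298×10^7 mm⁴ = 3.298×10^-5 m⁴
Effective length L_e = K·L = 2 × 6.53 = 13.06 m
P_cr = π²EI / L_e² = π² × 152×10⁹ × 3.298×10^-5 / 13.06² = 2.901×10^5 N
Factor of safety n = P_cr / P = 290.09 / 134 = 2.16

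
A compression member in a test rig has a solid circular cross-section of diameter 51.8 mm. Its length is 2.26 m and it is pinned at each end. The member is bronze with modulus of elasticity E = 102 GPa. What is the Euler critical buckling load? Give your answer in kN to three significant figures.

I = πd⁴/64 = π×51.8⁴/64 = 3.534×10^5 mm⁴
I = 3.534×10^5 mm⁴ = 3.534×10^-7 m⁴
Effective length L_e = K·L = 1 × 2.26 = 2.260 m
P_cr = π²EI / L_e² = π² × 102×10⁹ × 3.534×10^-7 / 2.260² = 6.966×10^4 N

P_cr ≈ 69.7 kN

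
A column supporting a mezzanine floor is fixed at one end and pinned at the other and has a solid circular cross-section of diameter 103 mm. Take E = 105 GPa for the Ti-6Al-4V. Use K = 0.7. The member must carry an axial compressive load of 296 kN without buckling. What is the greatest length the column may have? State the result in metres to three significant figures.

I = πd⁴/64 = π×103⁴/64 = 5.525×10^6 mm⁴
I = 5.525×10^-6 m⁴
At the buckling limit P_cr = P = 2.960×10^5 N
From P_cr = π²EI/(K·L)²:  L = (1/K)·√(π²EI/P_cr) = (1/0.7)·√(π²×1.05×10^11×5.525×10^-6/2.960×10^5)
L = 6.28 m

L_max ≈ 6.28 m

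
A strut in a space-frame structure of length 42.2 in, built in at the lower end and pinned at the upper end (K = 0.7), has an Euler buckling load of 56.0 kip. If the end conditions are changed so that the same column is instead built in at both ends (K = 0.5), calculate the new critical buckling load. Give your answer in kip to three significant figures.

P_cr ≈ 110 kip

P_cr ∝ 1/K², so P_cr,new = P_cr,old × (K_old/K_new)² = 56.0 × (0.7/0.5)²
= 56.0 × 1.960 = 110 kip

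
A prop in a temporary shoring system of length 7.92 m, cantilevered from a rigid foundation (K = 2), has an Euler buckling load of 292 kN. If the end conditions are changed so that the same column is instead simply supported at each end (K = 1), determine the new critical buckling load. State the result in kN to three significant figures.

P_cr ∝ 1/K², so P_cr,new = P_cr,old × (K_old/K_new)² = 292 × (2/1)²
= 292 × 4.000 = 1170 kN

P_cr ≈ 1170 kN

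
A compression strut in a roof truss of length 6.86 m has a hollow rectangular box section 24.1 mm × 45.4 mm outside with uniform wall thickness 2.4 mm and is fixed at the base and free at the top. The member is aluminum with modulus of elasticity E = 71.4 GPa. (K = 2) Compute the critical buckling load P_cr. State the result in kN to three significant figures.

Inner dimensions: h_i = 45.4 − 2×2.4 = 40.60 mm, b_i = 24.1 − 2×2.4 = 19.30 mm
Weak-axis I_min = (h_o·b_o³ − h_i·b_i³)/12 with b_o = 24.1, b_i = 19.30 mm (shorter outer/inner sides).
I_min = (45.4×24.1³ − 40.60×19.30³)/12 = 2.863×10^4 mm⁴
I = 2.863×10^4 mm⁴ = 2.863×10^-8 m⁴
Effective length L_e = K·L = 2 × 6.86 = 13.72 m
P_cr = π²EI / L_e² = π² × 71.4×10⁹ × 2.863×10^-8 / 13.72² = 107.2 N

P_cr ≈ 0.107 kN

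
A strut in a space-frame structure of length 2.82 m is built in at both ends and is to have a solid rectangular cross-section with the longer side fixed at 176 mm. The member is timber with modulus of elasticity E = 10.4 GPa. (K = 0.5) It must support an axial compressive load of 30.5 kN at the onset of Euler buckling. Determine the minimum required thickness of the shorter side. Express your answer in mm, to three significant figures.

L_e = K·L = 0.5 × 2.82 = 1.410 m
Required I = P_cr·L_e²/(π²E) = 3.050×10^4 × 1.410² / (π² × 1.04×10^10) = 5.908×10^-7 m⁴
I_req = 5.908×10^5 mm⁴
Rectangle, weak axis: I_min = h·b³/12 with h = 176 mm fixed  ⇒  b = (12I/h)^(1/3) = 34.3 mm

b ≈ 34.3 mm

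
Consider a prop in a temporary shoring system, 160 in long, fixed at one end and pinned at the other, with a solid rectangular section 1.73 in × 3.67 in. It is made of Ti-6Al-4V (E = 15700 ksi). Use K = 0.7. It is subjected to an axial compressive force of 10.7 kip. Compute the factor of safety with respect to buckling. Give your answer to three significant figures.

Buckling occurs about the weak axis: I_min = h·b³/12 with b = 1.73 in (the shorter side).
I_min = 3.67×1.73³/12 = 1.584 in⁴
Effective length L_e = K·L = 0.7 × 160 = 112.0 in
P_cr = π²EI / L_e² = π² × 15700×10³ × 1.584 / 112.0² = 1.956×10^4 lb
Factor of safety n = P_cr / P = 19.561 / 10.7 = 1.83

n ≈ 1.83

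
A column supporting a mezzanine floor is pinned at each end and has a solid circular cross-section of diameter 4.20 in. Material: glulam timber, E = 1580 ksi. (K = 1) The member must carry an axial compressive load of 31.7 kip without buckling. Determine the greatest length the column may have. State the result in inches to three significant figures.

L_max ≈ 86.7 in

I = πd⁴/64 = π×4.20⁴/64 = 15.27 in⁴
At the buckling limit P_cr = P = 3.170×10^4 lb
From P_cr = π²EI/(K·L)²:  L = (1/K)·√(π²EI/P_cr) = (1/1)·√(π²×1.58×10^6×15.27/3.170×10^4)
L = 86.7 in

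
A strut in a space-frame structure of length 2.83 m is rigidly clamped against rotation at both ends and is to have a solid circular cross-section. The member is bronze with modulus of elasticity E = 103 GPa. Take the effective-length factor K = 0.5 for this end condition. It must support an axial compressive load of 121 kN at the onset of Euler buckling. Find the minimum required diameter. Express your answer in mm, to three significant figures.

d ≈ 46.9 mm

L_e = K·L = 0.5 × 2.83 = 1.415 m
Required I = P_cr·L_e²/(π²E) = 1.210×10^5 × 1.415² / (π² × 1.03×10^11) = 2.383×10^-7 m⁴
I_req = 2.383×10^5 mm⁴
Solid circle: I = πd⁴/64  ⇒  d = (64I/π)^(1/4) = (64×2.383×10^5/π)^(1/4) = 46.9 mm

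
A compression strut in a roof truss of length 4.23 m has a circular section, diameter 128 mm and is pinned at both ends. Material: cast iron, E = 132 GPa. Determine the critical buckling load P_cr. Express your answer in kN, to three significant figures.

I = πd⁴/64 = π×128⁴/64 = 1.318×10^7 mm⁴
I = 1.318×10^7 mm⁴ = 1.318×10^-5 m⁴
Effective length L_e = K·L = 1 × 4.23 = 4.230 m
P_cr = π²EI / L_e² = π² × 132×10⁹ × 1.318×10^-5 / 4.230² = 9.594×10^5 N

P_cr ≈ 959 kN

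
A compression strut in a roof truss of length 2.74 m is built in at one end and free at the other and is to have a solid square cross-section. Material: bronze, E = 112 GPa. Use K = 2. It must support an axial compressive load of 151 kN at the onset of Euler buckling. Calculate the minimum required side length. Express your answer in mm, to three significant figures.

L_e = K·L = 2 × 2.74 = 5.480 m
Required I = P_cr·L_e²/(π²E) = 1.510×10^5 × 5.480² / (π² × 1.12×10^11) = 4.102×10^-6 m⁴
I_req = 4.102×10^6 mm⁴
Solid square: I = a⁴/12  ⇒  a = (12I)^(1/4) = (12×4.102×10^6)^(1/4) = 83.8 mm

a ≈ 83.8 mm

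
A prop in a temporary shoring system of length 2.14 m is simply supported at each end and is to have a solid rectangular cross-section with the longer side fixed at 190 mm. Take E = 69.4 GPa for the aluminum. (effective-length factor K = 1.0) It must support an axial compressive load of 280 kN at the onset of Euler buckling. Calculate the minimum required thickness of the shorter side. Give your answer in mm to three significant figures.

L_e = K·L = 1 × 2.14 = 2.140 m
Required I = P_cr·L_e²/(π²E) = 2.800×10^5 × 2.140² / (π² × 6.94×10^10) = 1.872×10^-6 m⁴
I_req = 1.872×10^6 mm⁴
Rectangle, weak axis: I_min = h·b³/12 with h = 190 mm fixed  ⇒  b = (12I/h)^(1/3) = 49.1 mm

b ≈ 49.1 mm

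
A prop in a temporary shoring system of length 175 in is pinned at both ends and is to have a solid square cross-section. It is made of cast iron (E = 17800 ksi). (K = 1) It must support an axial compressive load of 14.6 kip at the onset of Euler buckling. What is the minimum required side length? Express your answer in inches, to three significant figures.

a ≈ 2.35 in

L_e = K·L = 1 × 175 = 175.0 in
Required I = P_cr·L_e²/(π²E) = 1.460×10^4 × 175.0² / (π² × 1.78×10^7) = 2.545 in⁴
Solid square: I = a⁴/12  ⇒  a = (12I)^(1/4) = (12×2.545)^(1/4) = 2.35 in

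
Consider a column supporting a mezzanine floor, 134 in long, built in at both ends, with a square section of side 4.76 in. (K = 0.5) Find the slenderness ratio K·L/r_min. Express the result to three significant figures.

For a square r = a/√12 = 4.76/√12 = 1.374 in
L_e = K·L = 0.5 × 134 = 67.00 in
λ = L_e / r_min = 67.000 / 1.374 = 48.8

λ ≈ 48.8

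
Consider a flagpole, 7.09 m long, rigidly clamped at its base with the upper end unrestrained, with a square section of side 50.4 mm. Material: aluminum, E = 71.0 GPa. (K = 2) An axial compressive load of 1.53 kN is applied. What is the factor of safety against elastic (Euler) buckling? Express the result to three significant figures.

n ≈ 1.22

I = a⁴/12 = 50.4⁴/12 = 5.377×10^5 mm⁴
I = 5.377×10^5 mm⁴ = 5.377×10^-7 m⁴
Effective length L_e = K·L = 2 × 7.09 = 14.18 m
P_cr = π²EI / L_e² = π² × 71.0×10⁹ × 5.377×10^-7 / 14.18² = 1.874×10^3 N
Factor of safety n = P_cr / P = 1.8739 / 1.53 = 1.22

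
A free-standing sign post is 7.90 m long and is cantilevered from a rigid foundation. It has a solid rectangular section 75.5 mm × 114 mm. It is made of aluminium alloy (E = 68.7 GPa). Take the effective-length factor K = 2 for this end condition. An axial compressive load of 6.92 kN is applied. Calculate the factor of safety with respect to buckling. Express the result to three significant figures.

n ≈ 1.60

Buckling occurs about the weak axis: I_min = h·b³/12 with b = 75.5 mm (the shorter side).
I_min = 114×75.5³/12 = 4.089×10^6 mm⁴
I = 4.089×10^6 mm⁴ = 4.089×10^-6 m⁴
Effective length L_e = K·L = 2 × 7.90 = 15.80 m
P_cr = π²EI / L_e² = π² × 68.7×10⁹ × 4.089×10^-6 / 15.80² = 1.110×10^4 N
Factor of safety n = P_cr / P = 11.105 / 6.92 = 1.60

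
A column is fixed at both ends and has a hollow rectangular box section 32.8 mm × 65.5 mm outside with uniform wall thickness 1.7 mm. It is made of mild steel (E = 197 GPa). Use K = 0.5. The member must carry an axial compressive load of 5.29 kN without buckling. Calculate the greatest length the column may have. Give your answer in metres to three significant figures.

L_max ≈ 9.48 m

Inner dimensions: h_i = 65.5 − 2×1.7 = 62.10 mm, b_i = 32.8 − 2×1.7 = 29.40 mm
Weak-axis I_min = (h_o·b_o³ − h_i·b_i³)/12 with b_o = 32.8, b_i = 29.40 mm (shorter outer/inner sides).
I_min = (65.5×32.8³ − 62.10×29.40³)/12 = 6.110×10^4 mm⁴
I = 6.110×10^-8 m⁴
At the buckling limit P_cr = P = 5.290×10^3 N
From P_cr = π²EI/(K·L)²:  L = (1/K)·√(π²EI/P_cr) = (1/0.5)·√(π²×1.97×10^11×6.110×10^-8/5.290×10^3)
L = 9.48 m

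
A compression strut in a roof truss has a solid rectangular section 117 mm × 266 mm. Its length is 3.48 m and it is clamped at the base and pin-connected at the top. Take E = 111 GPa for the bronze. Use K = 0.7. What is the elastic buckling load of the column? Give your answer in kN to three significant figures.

Buckling occurs about the weak axis: I_min = h·b³/12 with b = 117 mm (the shorter side).
I_min = 266×117³/12 = 3.550×10^7 mm⁴
I = 3.550×10^7 mm⁴ = 3.550×10^-5 m⁴
Effective length L_e = K·L = 0.7 × 3.48 = 2.436 m
P_cr = π²EI / L_e² = π² × 111×10⁹ × 3.550×10^-5 / 2.436² = 6.554×10^6 N

P_cr ≈ 6550 kN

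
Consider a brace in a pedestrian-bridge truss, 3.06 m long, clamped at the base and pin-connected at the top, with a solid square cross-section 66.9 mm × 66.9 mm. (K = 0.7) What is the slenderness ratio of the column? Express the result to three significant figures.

λ ≈ 111

I = a⁴/12 = 66.9⁴/12 = 1.669×10^6 mm⁴
A = 4.476×10^3 mm²;  r_min = √(I/A) = √(1.669×10^6/4.476×10^3) = 19.31 mm
L_e = K·L = 0.7 × 3.06 m = 2.142 m = 2142.0 mm
λ = L_e / r_min = 2142.0 / 19.31 = 111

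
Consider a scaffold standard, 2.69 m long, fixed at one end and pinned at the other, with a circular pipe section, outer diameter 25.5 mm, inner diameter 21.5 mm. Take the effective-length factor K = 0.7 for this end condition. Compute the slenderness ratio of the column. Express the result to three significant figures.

λ ≈ 226

d_o = 25.5 mm, d_i = 21.5 mm
I = π(d_o⁴ − d_i⁴)/64 = π(25.5⁴ − 21.50⁴)/64 = 1.027×10^4 mm⁴
A = 147.7 mm²;  r_min = √(I/A) = √(1.027×10^4/147.7) = 8.339 mm
L_e = K·L = 0.7 × 2.69 m = 1.883 m = 1883.0 mm
λ = L_e / r_min = 1883.0 / 8.339 = 226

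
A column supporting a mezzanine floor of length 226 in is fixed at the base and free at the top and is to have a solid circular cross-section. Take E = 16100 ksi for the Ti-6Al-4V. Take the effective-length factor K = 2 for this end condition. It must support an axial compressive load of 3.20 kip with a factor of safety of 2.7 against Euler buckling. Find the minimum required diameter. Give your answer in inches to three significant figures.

Required P_cr = n·P = 2.7 × 3.20 = 8.640 kip
L_e = K·L = 2 × 226 = 452.0 in
Required I = P_cr·L_e²/(π²E) = 8.640×10^3 × 452.0² / (π² × 1.61×10^7) = 11.11 in⁴
Solid circle: I = πd⁴/64  ⇒  d = (64I/π)^(1/4) = (64×11.11/π)^(1/4) = 3.88 in

d ≈ 3.88 in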